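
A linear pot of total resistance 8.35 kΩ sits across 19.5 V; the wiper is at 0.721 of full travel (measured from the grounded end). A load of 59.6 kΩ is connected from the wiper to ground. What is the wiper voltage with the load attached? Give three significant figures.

V ≈ 13.7 V

The wiper splits the pot into (1−α)R = 2.330 kΩ above and αR = 6.020 kΩ below.
Lower section ‖ load = 5.468 kΩ.
V_wiper = 19.5 × 5.468/(2.330 + 5.468) = 13.7 V.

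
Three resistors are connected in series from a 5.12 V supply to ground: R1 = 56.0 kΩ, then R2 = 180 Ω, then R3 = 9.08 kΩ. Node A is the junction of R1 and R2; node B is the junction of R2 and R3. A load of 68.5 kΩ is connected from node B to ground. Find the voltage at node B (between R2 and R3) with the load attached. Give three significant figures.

At node B, R3 is in parallel with the load: R3‖R_L = 8017 Ω.
Below node A the resistance is R2 + (R3‖R_L) = 8197 Ω, so V_A = 5.12 × 8197/64200 = 0.6538 V.
Then V_B = V_A × (R3‖R_L)/(R2 + R3‖R_L) = 0.6538 × 8017/8197 = 0.639 V.

V ≈ 0.639 V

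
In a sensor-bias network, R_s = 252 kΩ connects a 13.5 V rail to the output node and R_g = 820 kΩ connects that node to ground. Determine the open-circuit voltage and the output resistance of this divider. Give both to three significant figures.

V_th is the open-circuit tap voltage: 13.5 × 820/(252 + 820) = 10.3 V.
With the supply zeroed, R_s and R_g appear in parallel from the tap: R_th = R_s‖R_g = (252 × 820)/1072 = 193 kΩ.

V_th = 10.3 V, R_th = 193 kΩ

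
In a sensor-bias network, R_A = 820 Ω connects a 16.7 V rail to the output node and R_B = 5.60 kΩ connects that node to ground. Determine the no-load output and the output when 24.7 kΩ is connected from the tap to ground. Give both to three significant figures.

Unloaded: 14.6 V; loaded: 14.2 V

Open-circuit: V = 16.7 × 5600/(820 + 5600) = 14.6 V.
With the load, R_B becomes R_B‖R_L = 4565 Ω, so V = 16.7 × 4565/5385 = 14.2 V.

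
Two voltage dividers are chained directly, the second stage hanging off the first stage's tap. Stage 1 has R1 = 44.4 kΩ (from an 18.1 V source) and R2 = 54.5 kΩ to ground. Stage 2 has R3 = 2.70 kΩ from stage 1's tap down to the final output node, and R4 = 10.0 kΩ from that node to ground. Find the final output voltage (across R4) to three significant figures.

Stage 2 presents R3+R4 = 12.70 kΩ as a load on stage 1's tap.
Stage 1's lower leg becomes R2‖(R3+R4) = 10.30 kΩ, so V_mid = 18.1 × 10.30/54.70 = 3.408 V.
Stage 2 is itself unloaded: V_out = V_mid × R4/(R3+R4) = 3.408 × 10.0/12.70 = 2.68 V.

V_out ≈ 2.68 V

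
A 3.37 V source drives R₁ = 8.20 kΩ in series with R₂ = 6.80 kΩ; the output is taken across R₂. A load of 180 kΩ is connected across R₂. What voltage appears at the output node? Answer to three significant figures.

The load sits in parallel with R₂: R₂‖R_L = (6.80 × 180) / (6.80 + 180) = 6.552 kΩ.
V_out = 3.37 × 6.552 / (8.20 + 6.552) = 3.37 × 6.552/14.75 = 1.50 V.
(Unloaded it would have been 1.53 V.)

V_out ≈ 1.50 V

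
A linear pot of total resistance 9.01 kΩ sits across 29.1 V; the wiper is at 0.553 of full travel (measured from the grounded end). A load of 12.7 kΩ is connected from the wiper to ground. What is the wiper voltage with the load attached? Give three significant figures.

V ≈ 13.7 V

The wiper splits the pot into (1−α)R = 4.027 kΩ above and αR = 4.983 kΩ below.
Lower section ‖ load = 3.579 kΩ.
V_wiper = 29.1 × 3.579/(4.027 + 3.579) = 13.7 V.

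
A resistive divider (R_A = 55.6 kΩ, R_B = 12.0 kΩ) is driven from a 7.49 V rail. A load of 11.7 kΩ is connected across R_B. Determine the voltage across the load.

The load sits in parallel with R_B: R_B‖R_L = (12.0 × 11.7) / (12.0 + 11.7) = 5.924 kΩ.
V_out = 7.49 × 5.924 / (55.6 + 5.924) = 7.49 × 5.924/61.52 = 0.721 V.

V_out ≈ 0.721 V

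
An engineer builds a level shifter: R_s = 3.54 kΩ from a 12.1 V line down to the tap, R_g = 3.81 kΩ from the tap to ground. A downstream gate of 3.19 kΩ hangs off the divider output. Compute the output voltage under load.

The load sits in parallel with R_g: R_g‖R_L = (3.81 × 3.19) / (3.81 + 3.19) = 1.736 kΩ.
V_out = 12.1 × 1.736 / (3.54 + 1.736) = 12.1 × 1.736/5.276 = 3.98 V.

V_out ≈ 3.98 V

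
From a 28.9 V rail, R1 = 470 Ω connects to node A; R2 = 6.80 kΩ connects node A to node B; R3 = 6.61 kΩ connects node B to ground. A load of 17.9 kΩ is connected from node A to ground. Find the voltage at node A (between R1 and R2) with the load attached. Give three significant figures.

Below node A the series string R2+R3 = 13410 Ω sits in parallel with the 17900 Ω load: 7667 Ω.
V_A = 28.9 × 7667/(470 + 7667) = 27.2 V.

V ≈ 27.2 V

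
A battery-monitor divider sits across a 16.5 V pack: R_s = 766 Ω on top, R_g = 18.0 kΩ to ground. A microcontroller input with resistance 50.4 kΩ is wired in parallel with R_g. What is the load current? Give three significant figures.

R_g‖R_L = 13260 Ω; V_out = 16.5 × 13260/14030 = 15.60 V.
I_L = V_out / R_L = 15.60 / 50.4 kΩ = 0.310 mA.

I_L ≈ 0.310 mA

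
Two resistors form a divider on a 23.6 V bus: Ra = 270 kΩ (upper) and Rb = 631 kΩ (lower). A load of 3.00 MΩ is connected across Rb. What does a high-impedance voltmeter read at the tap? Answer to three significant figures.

V_out ≈ 15.5 V

The load sits in parallel with Rb: Rb‖R_L = (631 × 3000) / (631 + 3000) = 521.3 kΩ.
V_out = 23.6 × 521.3 / (270 + 521.3) = 23.6 × 521.3/791.3 = 15.5 V.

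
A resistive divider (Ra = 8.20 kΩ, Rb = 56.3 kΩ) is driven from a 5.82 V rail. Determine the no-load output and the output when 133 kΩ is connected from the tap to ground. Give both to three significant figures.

Unloaded: 5.08 V; loaded: 4.82 V

Open-circuit: V = 5.82 × 56.3/(8.20 + 56.3) = 5.08 V.
With the load, Rb becomes Rb‖R_L = 39.56 kΩ, so V = 5.82 × 39.56/47.76 = 4.82 V.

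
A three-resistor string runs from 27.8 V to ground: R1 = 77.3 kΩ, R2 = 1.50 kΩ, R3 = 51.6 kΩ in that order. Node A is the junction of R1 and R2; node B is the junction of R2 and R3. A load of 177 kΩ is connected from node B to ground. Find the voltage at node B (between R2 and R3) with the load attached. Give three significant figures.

V ≈ 9.35 V

At node B, R3 is in parallel with the load: R3‖R_L = 39.95 kΩ.
Below node A the resistance is R2 + (R3‖R_L) = 41.45 kΩ, so V_A = 27.8 × 41.45/118.8 = 9.704 V.
Then V_B = V_A × (R3‖R_L)/(R2 + R3‖R_L) = 9.704 × 39.95/41.45 = 9.35 V.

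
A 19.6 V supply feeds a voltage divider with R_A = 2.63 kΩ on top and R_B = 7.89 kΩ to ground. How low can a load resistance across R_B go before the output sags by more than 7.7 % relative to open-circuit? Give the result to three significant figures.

R_L(min) ≈ 23.6 kΩ

Output resistance R_th = R_A‖R_B = (2.63 × 7.89)/10.52 = 1.972 kΩ.
The fractional drop is R_th/(R_th + R_L); requiring this ≤ 0.0770 gives R_L ≥ R_th(1/0.0770 − 1) = 1.972 × 11.99 = 23.6 kΩ.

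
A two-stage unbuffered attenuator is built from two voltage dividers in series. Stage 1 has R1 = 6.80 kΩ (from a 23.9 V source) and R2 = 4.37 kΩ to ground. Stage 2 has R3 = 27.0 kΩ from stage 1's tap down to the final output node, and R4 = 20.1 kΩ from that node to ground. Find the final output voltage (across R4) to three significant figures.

Stage 2 presents R3+R4 = 47.10 kΩ as a load on stage 1's tap.
Stage 1's lower leg becomes R2‖(R3+R4) = 3.999 kΩ, so V_mid = 23.9 × 3.999/10.80 = 8.850 V.
Stage 2 is itself unloaded: V_out = V_mid × R4/(R3+R4) = 8.850 × 20.1/47.10 = 3.78 V.

V_out ≈ 3.78 V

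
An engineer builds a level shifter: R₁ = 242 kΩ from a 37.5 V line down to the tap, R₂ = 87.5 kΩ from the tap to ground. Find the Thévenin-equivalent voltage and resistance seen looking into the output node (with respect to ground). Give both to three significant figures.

V_th is the open-circuit tap voltage: 37.5 × 87.5/(242 + 87.5) = 9.96 V.
With the supply zeroed, R₁ and R₂ appear in parallel from the tap: R_th = R₁‖R₂ = (242 × 87.5)/329.5 = 64.3 kΩ.

V_th = 9.96 V, R_th = 64.3 kΩ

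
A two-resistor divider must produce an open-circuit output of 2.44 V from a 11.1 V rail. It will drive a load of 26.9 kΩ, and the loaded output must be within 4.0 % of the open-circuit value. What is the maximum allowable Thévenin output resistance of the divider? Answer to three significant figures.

R_th ≤ 1.12 kΩ

Loading drop = R_th/(R_th + R_L) ≤ 0.0400, so R_th ≤ R_L · ε/(1−ε) = 26.9 kΩ × 0.0400/0.9600 = 1.12 kΩ.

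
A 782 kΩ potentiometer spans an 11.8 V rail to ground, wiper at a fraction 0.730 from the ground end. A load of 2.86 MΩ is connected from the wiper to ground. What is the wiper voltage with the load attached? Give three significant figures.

The wiper splits the pot into (1−α)R = 211.1 kΩ above and αR = 570.9 kΩ below.
Lower section ‖ load = 475.9 kΩ.
V_wiper = 11.8 × 475.9/(211.1 + 475.9) = 8.17 V.

V ≈ 8.17 V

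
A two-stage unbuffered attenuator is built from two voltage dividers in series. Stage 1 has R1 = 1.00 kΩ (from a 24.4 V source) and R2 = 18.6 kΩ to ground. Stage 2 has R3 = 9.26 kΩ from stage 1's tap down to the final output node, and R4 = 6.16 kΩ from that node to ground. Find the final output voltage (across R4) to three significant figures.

V_out ≈ 8.71 V

Stage 2 presents R3+R4 = 15.42 kΩ as a load on stage 1's tap.
Stage 1's lower leg becomes R2‖(R3+R4) = 8.431 kΩ, so V_mid = 24.4 × 8.431/9.431 = 21.81 V.
Stage 2 is itself unloaded: V_out = V_mid × R4/(R3+R4) = 21.81 × 6.16/15.42 = 8.71 V.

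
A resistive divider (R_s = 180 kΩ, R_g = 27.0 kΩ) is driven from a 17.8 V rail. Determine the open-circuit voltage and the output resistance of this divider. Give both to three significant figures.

V_th is the open-circuit tap voltage: 17.8 × 27.0/(180 + 27.0) = 2.32 V.
With the supply zeroed, R_s and R_g appear in parallel from the tap: R_th = R_s‖R_g = (180 × 27.0)/207.0 = 23.5 kΩ.

V_th = 2.32 V, R_th = 23.5 kΩ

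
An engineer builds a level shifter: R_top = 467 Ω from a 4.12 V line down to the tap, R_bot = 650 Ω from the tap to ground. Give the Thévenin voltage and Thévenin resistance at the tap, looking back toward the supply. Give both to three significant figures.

V_th is the open-circuit tap voltage: 4.12 × 650/(467 + 650) = 2.40 V.
With the supply zeroed, R_top and R_bot appear in parallel from the tap: R_th = R_top‖R_bot = (467 × 650)/1117 = 272 Ω.

V_th = 2.40 V, R_th = 272 Ω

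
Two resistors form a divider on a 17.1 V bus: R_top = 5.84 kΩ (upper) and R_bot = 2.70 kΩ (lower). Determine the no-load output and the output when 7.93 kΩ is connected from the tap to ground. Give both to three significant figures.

Unloaded: 5.41 V; loaded: 4.39 V

Open-circuit: V = 17.1 × 2.70/(5.84 + 2.70) = 5.41 V.
With the load, R_bot becomes R_bot‖R_L = 2.014 kΩ, so V = 17.1 × 2.014/7.854 = 4.39 V.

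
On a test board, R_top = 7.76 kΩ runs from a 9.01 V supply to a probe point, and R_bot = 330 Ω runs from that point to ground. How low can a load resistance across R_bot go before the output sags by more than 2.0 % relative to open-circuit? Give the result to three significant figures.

R_L(min) ≈ 15.5 kΩ

Output resistance R_th = R_top‖R_bot = (7760 × 330)/8090 = 316.5 Ω.
The fractional drop is R_th/(R_th + R_L); requiring this ≤ 0.0200 gives R_L ≥ R_th(1/0.0200 − 1) = 316.5 × 49.00 = 15.5 kΩ.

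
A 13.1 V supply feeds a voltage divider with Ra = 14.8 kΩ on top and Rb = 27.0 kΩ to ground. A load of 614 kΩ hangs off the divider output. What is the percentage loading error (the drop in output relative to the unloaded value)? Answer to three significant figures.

The divider's output (Thévenin) resistance is Ra‖Rb = 9.560 kΩ.
Fractional drop under load = R_th/(R_th + R_L) = 9.560 / (9.560 + 614) = 0.01533.
So the output falls by 1.53 %.

1.53 %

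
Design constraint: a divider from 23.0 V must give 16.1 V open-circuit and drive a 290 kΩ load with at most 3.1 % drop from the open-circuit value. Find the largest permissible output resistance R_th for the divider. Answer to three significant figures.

Loading drop = R_th/(R_th + R_L) ≤ 0.0310, so R_th ≤ R_L · ε/(1−ε) = 290 kΩ × 0.0310/0.9690 = 9.28 kΩ.

R_th ≤ 9.28 kΩ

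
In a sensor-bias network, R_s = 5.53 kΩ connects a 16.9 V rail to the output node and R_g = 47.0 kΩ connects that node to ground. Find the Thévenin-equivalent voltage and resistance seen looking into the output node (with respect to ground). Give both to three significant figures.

V_th is the open-circuit tap voltage: 16.9 × 47.0/(5.53 + 47.0) = 15.1 V.
With the supply zeroed, R_s and R_g appear in parallel from the tap: R_th = R_s‖R_g = (5.53 × 47.0)/52.53 = 4.95 kΩ.

V_th = 15.1 V, R_th = 4.95 kΩ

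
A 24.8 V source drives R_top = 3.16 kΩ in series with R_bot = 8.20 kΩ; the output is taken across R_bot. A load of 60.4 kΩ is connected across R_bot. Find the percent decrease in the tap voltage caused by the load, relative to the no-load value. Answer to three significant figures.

3.64 %

The divider's output (Thévenin) resistance is R_top‖R_bot = 2.281 kΩ.
Fractional drop under load = R_th/(R_th + R_L) = 2.281 / (2.281 + 60.4) = 0.03639.
So the output falls by 3.64 %.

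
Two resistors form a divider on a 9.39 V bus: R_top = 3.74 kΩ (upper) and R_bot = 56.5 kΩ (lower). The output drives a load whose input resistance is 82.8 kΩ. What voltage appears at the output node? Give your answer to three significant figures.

V_out ≈ 8.45 V

The load sits in parallel with R_bot: R_bot‖R_L = (56.5 × 82.8) / (56.5 + 82.8) = 33.58 kΩ.
V_out = 9.39 × 33.58 / (3.74 + 33.58) = 9.39 × 33.58/37.32 = 8.45 V.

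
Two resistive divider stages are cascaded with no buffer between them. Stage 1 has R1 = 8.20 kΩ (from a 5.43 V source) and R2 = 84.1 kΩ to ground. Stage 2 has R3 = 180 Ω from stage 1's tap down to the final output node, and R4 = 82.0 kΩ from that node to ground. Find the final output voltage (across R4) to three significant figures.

V_out ≈ 4.53 V

Stage 2 presents R3+R4 = 82180 Ω as a load on stage 1's tap.
Stage 1's lower leg becomes R2‖(R3+R4) = 41560 Ω, so V_mid = 5.43 × 41560/49760 = 4.535 V.
Stage 2 is itself unloaded: V_out = V_mid × R4/(R3+R4) = 4.535 × 82000/82180 = 4.53 V.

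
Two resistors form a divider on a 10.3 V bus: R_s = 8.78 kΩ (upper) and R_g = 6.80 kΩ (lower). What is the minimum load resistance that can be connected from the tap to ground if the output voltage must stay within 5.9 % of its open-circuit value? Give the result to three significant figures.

Output resistance R_th = R_s‖R_g = (8.78 × 6.80)/15.58 = 3.832 kΩ.
The fractional drop is R_th/(R_th + R_L); requiring this ≤ 0.0590 gives R_L ≥ R_th(1/0.0590 − 1) = 3.832 × 15.95 = 61.1 kΩ.

R_L(min) ≈ 61.1 kΩ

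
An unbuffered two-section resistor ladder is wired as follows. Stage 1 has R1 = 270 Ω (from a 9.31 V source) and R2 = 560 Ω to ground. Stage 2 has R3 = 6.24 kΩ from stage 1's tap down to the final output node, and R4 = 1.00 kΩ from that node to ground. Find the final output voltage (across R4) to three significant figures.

Stage 2 presents R3+R4 = 7240 Ω as a load on stage 1's tap.
Stage 1's lower leg becomes R2‖(R3+R4) = 519.8 Ω, so V_mid = 9.31 × 519.8/789.8 = 6.127 V.
Stage 2 is itself unloaded: V_out = V_mid × R4/(R3+R4) = 6.127 × 1000/7240 = 0.846 V.

V_out ≈ 0.846 V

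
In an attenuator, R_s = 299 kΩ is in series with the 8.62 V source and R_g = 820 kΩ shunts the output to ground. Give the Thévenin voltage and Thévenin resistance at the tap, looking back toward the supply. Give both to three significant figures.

V_th is the open-circuit tap voltage: 8.62 × 820/(299 + 820) = 6.32 V.
With the supply zeroed, R_s and R_g appear in parallel from the tap: R_th = R_s‖R_g = (299 × 820)/1119 = 219 kΩ.

V_th = 6.32 V, R_th = 219 kΩ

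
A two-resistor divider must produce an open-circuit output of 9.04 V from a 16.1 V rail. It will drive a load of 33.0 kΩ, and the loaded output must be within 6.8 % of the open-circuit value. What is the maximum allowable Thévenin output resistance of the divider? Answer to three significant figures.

Loading drop = R_th/(R_th + R_L) ≤ 0.0680, so R_th ≤ R_L · ε/(1−ε) = 33.0 kΩ × 0.0680/0.9320 = 2.41 kΩ.
(Any R1, R2 with R2/(R1+R2) = 0.561 and R1‖R2 ≤ 2.41 kΩ will meet the spec.)

R_th ≤ 2.41 kΩ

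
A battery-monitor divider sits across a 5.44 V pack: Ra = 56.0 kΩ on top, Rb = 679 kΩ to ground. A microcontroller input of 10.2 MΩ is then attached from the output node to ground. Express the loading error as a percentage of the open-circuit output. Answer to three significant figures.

The divider's output (Thévenin) resistance is Ra‖Rb = 51.73 kΩ.
Fractional drop under load = R_th/(R_th + R_L) = 51.73 / (51.73 + 10200) = 0.005046.
So the output falls by 0.505 %.

0.505 %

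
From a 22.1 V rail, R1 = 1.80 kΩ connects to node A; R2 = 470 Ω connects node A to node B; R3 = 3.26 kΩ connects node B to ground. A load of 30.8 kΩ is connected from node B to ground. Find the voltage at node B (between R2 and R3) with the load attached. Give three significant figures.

At node B, R3 is in parallel with the load: R3‖R_L = 2948 Ω.
Below node A the resistance is R2 + (R3‖R_L) = 3418 Ω, so V_A = 22.1 × 3418/5218 = 14.48 V.
Then V_B = V_A × (R3‖R_L)/(R2 + R3‖R_L) = 14.48 × 2948/3418 = 12.5 V.

V ≈ 12.5 V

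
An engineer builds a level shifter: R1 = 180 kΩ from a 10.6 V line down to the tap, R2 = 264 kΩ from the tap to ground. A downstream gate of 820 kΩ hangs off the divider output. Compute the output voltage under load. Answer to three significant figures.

The load sits in parallel with R2: R2‖R_L = (264 × 820) / (264 + 820) = 199.7 kΩ.
V_out = 10.6 × 199.7 / (180 + 199.7) = 10.6 × 199.7/379.7 = 5.58 V.

V_out ≈ 5.58 V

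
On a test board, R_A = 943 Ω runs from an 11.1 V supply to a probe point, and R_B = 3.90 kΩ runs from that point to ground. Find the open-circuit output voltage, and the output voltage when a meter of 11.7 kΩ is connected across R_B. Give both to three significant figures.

Unloaded: 8.94 V; loaded: 8.39 V

Open-circuit: V = 11.1 × 3900/(943 + 3900) = 8.94 V.
With the load, R_B becomes R_B‖R_L = 2925 Ω, so V = 11.1 × 2925/3868 = 8.39 V.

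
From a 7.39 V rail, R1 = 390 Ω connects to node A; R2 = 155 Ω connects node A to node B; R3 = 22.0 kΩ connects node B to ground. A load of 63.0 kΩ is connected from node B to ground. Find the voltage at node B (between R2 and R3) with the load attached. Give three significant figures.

V ≈ 7.15 V

At node B, R3 is in parallel with the load: R3‖R_L = 16310 Ω.
Below node A the resistance is R2 + (R3‖R_L) = 16460 Ω, so V_A = 7.39 × 16460/16850 = 7.219 V.
Then V_B = V_A × (R3‖R_L)/(R2 + R3‖R_L) = 7.219 × 16310/16460 = 7.15 V.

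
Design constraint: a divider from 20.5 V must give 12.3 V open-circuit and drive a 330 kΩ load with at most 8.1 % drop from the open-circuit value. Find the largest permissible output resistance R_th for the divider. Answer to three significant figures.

Loading drop = R_th/(R_th + R_L) ≤ 0.0810, so R_th ≤ R_L · ε/(1−ε) = 330 kΩ × 0.0810/0.9190 = 29.1 kΩ.

R_th ≤ 29.1 kΩ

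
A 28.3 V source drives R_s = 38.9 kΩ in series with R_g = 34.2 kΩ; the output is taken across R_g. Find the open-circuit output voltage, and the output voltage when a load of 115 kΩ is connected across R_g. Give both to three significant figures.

Open-circuit: V = 28.3 × 34.2/(38.9 + 34.2) = 13.2 V.
With the load, R_g becomes R_g‖R_L = 26.36 kΩ, so V = 28.3 × 26.36/65.26 = 11.4 V.

Unloaded: 13.2 V; loaded: 11.4 V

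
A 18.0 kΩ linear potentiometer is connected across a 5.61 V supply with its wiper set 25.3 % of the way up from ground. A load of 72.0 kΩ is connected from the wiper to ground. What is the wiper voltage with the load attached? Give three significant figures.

V ≈ 1.36 V

The wiper splits the pot into (1−α)R = 13.45 kΩ above and αR = 4.554 kΩ below.
Lower section ‖ load = 4.283 kΩ.
V_wiper = 5.61 × 4.283/(13.45 + 4.283) = 1.36 V.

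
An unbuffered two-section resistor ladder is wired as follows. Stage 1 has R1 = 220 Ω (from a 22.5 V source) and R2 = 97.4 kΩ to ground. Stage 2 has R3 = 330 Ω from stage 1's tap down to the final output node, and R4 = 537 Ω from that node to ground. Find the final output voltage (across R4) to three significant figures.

V_out ≈ 11.1 V

Stage 2 presents R3+R4 = 867.0 Ω as a load on stage 1's tap.
Stage 1's lower leg becomes R2‖(R3+R4) = 859.4 Ω, so V_mid = 22.5 × 859.4/1079 = 17.91 V.
Stage 2 is itself unloaded: V_out = V_mid × R4/(R3+R4) = 17.91 × 537/867.0 = 11.1 V.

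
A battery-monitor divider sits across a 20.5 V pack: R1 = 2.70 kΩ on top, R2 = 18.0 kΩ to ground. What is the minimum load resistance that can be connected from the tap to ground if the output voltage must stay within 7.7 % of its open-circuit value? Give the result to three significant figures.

R_L(min) ≈ 28.1 kΩ

Output resistance R_th = R1‖R2 = (2.70 × 18.0)/20.70 = 2.348 kΩ.
The fractional drop is R_th/(R_th + R_L); requiring this ≤ 0.0770 gives R_L ≥ R_th(1/0.0770 − 1) = 2.348 × 11.99 = 28.1 kΩ.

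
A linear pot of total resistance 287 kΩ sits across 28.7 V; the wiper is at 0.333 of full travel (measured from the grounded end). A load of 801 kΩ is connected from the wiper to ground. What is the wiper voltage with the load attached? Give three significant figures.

The wiper splits the pot into (1−α)R = 191.4 kΩ above and αR = 95.57 kΩ below.
Lower section ‖ load = 85.38 kΩ.
V_wiper = 28.7 × 85.38/(191.4 + 85.38) = 8.85 V.

V ≈ 8.85 V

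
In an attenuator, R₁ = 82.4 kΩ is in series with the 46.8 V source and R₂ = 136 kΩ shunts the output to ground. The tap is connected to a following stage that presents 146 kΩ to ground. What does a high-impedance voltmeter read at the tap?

V_out ≈ 21.6 V

The load sits in parallel with R₂: R₂‖R_L = (136 × 146) / (136 + 146) = 70.41 kΩ.
V_out = 46.8 × 70.41 / (82.4 + 70.41) = 46.8 × 70.41/152.8 = 21.6 V.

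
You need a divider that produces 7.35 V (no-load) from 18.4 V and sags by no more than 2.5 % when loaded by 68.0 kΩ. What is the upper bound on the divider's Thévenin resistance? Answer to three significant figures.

R_th ≤ 1.74 kΩ

Loading drop = R_th/(R_th + R_L) ≤ 0.0250, so R_th ≤ R_L · ε/(1−ε) = 68.0 kΩ × 0.0250/0.9750 = 1.74 kΩ.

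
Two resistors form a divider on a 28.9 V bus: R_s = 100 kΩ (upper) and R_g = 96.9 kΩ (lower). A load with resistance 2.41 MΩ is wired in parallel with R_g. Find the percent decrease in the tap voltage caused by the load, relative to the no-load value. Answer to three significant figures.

2.00 %

The divider's output (Thévenin) resistance is R_s‖R_g = 49.21 kΩ.
Fractional drop under load = R_th/(R_th + R_L) = 49.21 / (49.21 + 2410) = 0.02001.
So the output falls by 2.00 %.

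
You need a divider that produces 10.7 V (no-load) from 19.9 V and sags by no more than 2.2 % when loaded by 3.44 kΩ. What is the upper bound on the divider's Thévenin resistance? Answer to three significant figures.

R_th ≤ 77.4 Ω

Loading drop = R_th/(R_th + R_L) ≤ 0.0220, so R_th ≤ R_L · ε/(1−ε) = 3.44 kΩ × 0.0220/0.9780 = 77.4 Ω.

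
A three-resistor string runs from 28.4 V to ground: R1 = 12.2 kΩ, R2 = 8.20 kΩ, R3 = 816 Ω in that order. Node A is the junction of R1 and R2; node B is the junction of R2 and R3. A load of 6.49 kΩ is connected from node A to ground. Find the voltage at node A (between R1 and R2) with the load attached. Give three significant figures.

V ≈ 6.71 V

Below node A the series string R2+R3 = 9016 Ω sits in parallel with the 6490 Ω load: 3774 Ω.
V_A = 28.4 × 3774/(12200 + 3774) = 6.71 V.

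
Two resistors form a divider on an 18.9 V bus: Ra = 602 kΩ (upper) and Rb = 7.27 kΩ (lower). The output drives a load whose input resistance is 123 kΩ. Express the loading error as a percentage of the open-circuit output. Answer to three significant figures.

5.52 %

The divider's output (Thévenin) resistance is Ra‖Rb = 7.183 kΩ.
Fractional drop under load = R_th/(R_th + R_L) = 7.183 / (7.183 + 123) = 0.05518.
So the output falls by 5.52 %.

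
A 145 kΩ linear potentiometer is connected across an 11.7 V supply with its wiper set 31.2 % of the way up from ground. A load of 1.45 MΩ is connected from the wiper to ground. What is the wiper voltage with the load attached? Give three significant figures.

V ≈ 3.57 V

The wiper splits the pot into (1−α)R = 99.76 kΩ above and αR = 45.24 kΩ below.
Lower section ‖ load = 43.87 kΩ.
V_wiper = 11.7 × 43.87/(99.76 + 43.87) = 3.57 V.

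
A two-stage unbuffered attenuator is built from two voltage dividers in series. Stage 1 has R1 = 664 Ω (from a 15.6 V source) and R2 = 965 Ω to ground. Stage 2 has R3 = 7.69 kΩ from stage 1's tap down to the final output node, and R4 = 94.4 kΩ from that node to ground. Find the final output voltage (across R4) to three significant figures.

Stage 2 presents R3+R4 = 102100 Ω as a load on stage 1's tap.
Stage 1's lower leg becomes R2‖(R3+R4) = 956.0 Ω, so V_mid = 15.6 × 956.0/1620 = 9.206 V.
Stage 2 is itself unloaded: V_out = V_mid × R4/(R3+R4) = 9.206 × 94400/102100 = 8.51 V.

V_out ≈ 8.51 V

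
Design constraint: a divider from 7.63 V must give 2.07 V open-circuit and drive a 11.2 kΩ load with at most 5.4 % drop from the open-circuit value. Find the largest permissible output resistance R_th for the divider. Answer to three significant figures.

Loading drop = R_th/(R_th + R_L) ≤ 0.0540, so R_th ≤ R_L · ε/(1−ε) = 11.2 kΩ × 0.0540/0.9460 = 639 Ω.
(Any R1, R2 with R2/(R1+R2) = 0.271 and R1‖R2 ≤ 639 Ω will meet the spec.)

R_th ≤ 639 Ω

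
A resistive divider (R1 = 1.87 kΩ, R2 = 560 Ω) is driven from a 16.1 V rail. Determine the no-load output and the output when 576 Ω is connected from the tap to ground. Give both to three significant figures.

Open-circuit: V = 16.1 × 560/(1870 + 560) = 3.71 V.
With the load, R2 becomes R2‖R_L = 283.9 Ω, so V = 16.1 × 283.9/2154 = 2.12 V.

Unloaded: 3.71 V; loaded: 2.12 V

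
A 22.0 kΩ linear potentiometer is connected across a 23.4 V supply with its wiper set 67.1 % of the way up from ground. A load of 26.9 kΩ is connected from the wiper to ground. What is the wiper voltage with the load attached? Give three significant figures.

The wiper splits the pot into (1−α)R = 7.238 kΩ above and αR = 14.76 kΩ below.
Lower section ‖ load = 9.531 kΩ.
V_wiper = 23.4 × 9.531/(7.238 + 9.531) = 13.3 V.

V ≈ 13.3 V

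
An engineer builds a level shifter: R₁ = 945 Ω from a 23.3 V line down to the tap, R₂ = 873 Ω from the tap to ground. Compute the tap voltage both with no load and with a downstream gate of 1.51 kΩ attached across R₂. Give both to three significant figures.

Open-circuit: V = 23.3 × 873/(945 + 873) = 11.2 V.
With the load, R₂ becomes R₂‖R_L = 553.2 Ω, so V = 23.3 × 553.2/1498 = 8.60 V.

Unloaded: 11.2 V; loaded: 8.60 V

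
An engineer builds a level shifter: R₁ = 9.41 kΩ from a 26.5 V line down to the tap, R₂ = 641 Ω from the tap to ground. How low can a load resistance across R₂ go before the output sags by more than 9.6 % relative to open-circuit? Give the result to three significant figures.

R_L(min) ≈ 5.65 kΩ

Output resistance R_th = R₁‖R₂ = (9410 × 641)/10050 = 600.1 Ω.
The fractional drop is R_th/(R_th + R_L); requiring this ≤ 0.0960 gives R_L ≥ R_th(1/0.0960 − 1) = 600.1 × 9.417 = 5.65 kΩ.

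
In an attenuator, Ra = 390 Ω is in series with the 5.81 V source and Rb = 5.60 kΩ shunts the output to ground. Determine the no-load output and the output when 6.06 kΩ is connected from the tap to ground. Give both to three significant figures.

Unloaded: 5.43 V; loaded: 5.12 V

Open-circuit: V = 5.81 × 5600/(390 + 5600) = 5.43 V.
With the load, Rb becomes Rb‖R_L = 2910 Ω, so V = 5.81 × 2910/3300 = 5.12 V.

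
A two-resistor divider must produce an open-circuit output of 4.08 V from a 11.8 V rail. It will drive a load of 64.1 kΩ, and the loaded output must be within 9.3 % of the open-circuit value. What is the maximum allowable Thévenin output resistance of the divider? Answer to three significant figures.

Loading drop = R_th/(R_th + R_L) ≤ 0.0930, so R_th ≤ R_L · ε/(1−ε) = 64.1 kΩ × 0.0930/0.9070 = 6.57 kΩ.

R_th ≤ 6.57 kΩ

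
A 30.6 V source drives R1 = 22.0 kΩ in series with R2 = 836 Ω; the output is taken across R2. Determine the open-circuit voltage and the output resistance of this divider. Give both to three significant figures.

V_th = 1.12 V, R_th = 805 Ω

V_th is the open-circuit tap voltage: 30.6 × 836/(22000 + 836) = 1.12 V.
With the supply zeroed, R1 and R2 appear in parallel from the tap: R_th = R1‖R2 = (22000 × 836)/22840 = 805 Ω.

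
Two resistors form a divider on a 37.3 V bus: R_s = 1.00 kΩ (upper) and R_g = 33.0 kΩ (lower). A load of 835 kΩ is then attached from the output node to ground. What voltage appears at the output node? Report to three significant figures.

V_out ≈ 36.2 V

The load sits in parallel with R_g: R_g‖R_L = (33.0 × 835) / (33.0 + 835) = 31.75 kΩ.
V_out = 37.3 × 31.75 / (1.00 + 31.75) = 37.3 × 31.75/32.75 = 36.2 V.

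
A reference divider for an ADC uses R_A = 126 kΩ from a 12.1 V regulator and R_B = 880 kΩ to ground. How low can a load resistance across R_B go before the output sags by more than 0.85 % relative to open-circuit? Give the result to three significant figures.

Output resistance R_th = R_A‖R_B = (126 × 880)/1006 = 110.2 kΩ.
The fractional drop is R_th/(R_th + R_L); requiring this ≤ 0.00850 gives R_L ≥ R_th(1/0.00850 − 1) = 110.2 × 116.6 = 12.9 MΩ.

R_L(min) ≈ 12.9 MΩ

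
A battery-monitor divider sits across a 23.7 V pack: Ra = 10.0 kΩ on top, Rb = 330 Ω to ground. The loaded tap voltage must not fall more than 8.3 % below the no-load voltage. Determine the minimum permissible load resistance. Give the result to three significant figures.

Output resistance R_th = Ra‖Rb = (10000 × 330)/10330 = 319.5 Ω.
The fractional drop is R_th/(R_th + R_L); requiring this ≤ 0.0830 gives R_L ≥ R_th(1/0.0830 − 1) = 319.5 × 11.05 = 3.53 kΩ.

R_L(min) ≈ 3.53 kΩ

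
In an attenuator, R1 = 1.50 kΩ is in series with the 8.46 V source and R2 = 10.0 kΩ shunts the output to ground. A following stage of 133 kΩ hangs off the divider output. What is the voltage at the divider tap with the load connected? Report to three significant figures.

V_out ≈ 7.29 V

The load sits in parallel with R2: R2‖R_L = (10.0 × 133) / (10.0 + 133) = 9.301 kΩ.
V_out = 8.46 × 9.301 / (1.50 + 9.301) = 8.46 × 9.301/10.80 = 7.29 V.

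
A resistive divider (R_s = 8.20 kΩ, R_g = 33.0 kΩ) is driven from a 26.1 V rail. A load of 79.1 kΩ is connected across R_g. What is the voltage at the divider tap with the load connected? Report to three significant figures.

V_out ≈ 19.3 V

The load sits in parallel with R_g: R_g‖R_L = (33.0 × 79.1) / (33.0 + 79.1) = 23.29 kΩ.
V_out = 26.1 × 23.29 / (8.20 + 23.29) = 26.1 × 23.29/31.49 = 19.3 V.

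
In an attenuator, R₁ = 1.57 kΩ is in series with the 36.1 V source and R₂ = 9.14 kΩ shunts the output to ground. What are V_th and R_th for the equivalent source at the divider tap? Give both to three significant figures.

V_th = 30.8 V, R_th = 1.34 kΩ

V_th is the open-circuit tap voltage: 36.1 × 9.14/(1.57 + 9.14) = 30.8 V.
With the supply zeroed, R₁ and R₂ appear in parallel from the tap: R_th = R₁‖R₂ = (1.57 × 9.14)/10.71 = 1.34 kΩ.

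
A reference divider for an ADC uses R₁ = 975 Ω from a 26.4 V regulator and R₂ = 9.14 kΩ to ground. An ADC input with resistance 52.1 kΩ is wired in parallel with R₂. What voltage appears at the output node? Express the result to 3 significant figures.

V_out ≈ 23.5 V

The load sits in parallel with R₂: R₂‖R_L = (9140 × 52100) / (9140 + 52100) = 7776 Ω.
V_out = 26.4 × 7776 / (975 + 7776) = 26.4 × 7776/8751 = 23.5 V.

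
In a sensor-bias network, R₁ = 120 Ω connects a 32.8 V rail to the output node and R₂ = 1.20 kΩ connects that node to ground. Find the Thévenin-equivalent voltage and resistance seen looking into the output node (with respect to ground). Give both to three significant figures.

V_th = 29.8 V, R_th = 109 Ω

V_th is the open-circuit tap voltage: 32.8 × 1200/(120 + 1200) = 29.8 V.
With the supply zeroed, R₁ and R₂ appear in parallel from the tap: R_th = R₁‖R₂ = (120 × 1200)/1320 = 109 Ω.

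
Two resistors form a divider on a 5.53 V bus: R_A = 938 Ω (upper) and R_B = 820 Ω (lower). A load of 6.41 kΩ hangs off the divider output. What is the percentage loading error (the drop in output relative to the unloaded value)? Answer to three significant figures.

6.39 %

The divider's output (Thévenin) resistance is R_A‖R_B = 437.5 Ω.
Fractional drop under load = R_th/(R_th + R_L) = 437.5 / (437.5 + 6410) = 0.06389.
So the output falls by 6.39 %.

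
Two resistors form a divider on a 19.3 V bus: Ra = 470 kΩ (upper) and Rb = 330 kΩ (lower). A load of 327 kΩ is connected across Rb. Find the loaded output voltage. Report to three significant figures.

The load sits in parallel with Rb: Rb‖R_L = (330 × 327) / (330 + 327) = 164.2 kΩ.
V_out = 19.3 × 164.2 / (470 + 164.2) = 19.3 × 164.2/634.2 = 5.00 V.

V_out ≈ 5.00 V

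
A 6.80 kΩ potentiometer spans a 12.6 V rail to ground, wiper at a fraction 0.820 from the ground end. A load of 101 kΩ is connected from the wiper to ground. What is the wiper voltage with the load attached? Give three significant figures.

The wiper splits the pot into (1−α)R = 1.224 kΩ above and αR = 5.576 kΩ below.
Lower section ‖ load = 5.284 kΩ.
V_wiper = 12.6 × 5.284/(1.224 + 5.284) = 10.2 V.

V ≈ 10.2 V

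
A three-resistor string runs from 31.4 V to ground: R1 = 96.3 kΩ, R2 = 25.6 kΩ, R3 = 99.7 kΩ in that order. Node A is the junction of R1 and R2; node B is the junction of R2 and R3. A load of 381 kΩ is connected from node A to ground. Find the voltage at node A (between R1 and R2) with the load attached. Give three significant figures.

V ≈ 15.5 V

Below node A the series string R2+R3 = 125.3 kΩ sits in parallel with the 381 kΩ load: 94.29 kΩ.
V_A = 31.4 × 94.29/(96.3 + 94.29) = 15.5 V.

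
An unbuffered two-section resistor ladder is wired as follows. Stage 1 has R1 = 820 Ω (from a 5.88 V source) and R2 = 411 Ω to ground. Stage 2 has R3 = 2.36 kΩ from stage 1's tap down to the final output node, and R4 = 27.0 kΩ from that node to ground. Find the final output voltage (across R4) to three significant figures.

V_out ≈ 1.79 V

Stage 2 presents R3+R4 = 29360 Ω as a load on stage 1's tap.
Stage 1's lower leg becomes R2‖(R3+R4) = 405.3 Ω, so V_mid = 5.88 × 405.3/1225 = 1.945 V.
Stage 2 is itself unloaded: V_out = V_mid × R4/(R3+R4) = 1.945 × 27000/29360 = 1.79 V.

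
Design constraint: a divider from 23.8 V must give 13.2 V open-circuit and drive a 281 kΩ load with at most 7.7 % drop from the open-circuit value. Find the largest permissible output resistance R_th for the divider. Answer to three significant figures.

R_th ≤ 23.4 kΩ

Loading drop = R_th/(R_th + R_L) ≤ 0.0770, so R_th ≤ R_L · ε/(1−ε) = 281 kΩ × 0.0770/0.9230 = 23.4 kΩ.
(Any R1, R2 with R2/(R1+R2) = 0.555 and R1‖R2 ≤ 23.4 kΩ will meet the spec.)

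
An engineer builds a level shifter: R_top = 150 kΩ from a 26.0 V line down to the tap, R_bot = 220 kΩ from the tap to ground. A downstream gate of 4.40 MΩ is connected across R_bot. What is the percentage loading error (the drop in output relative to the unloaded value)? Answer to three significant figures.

1.99 %

The divider's output (Thévenin) resistance is R_top‖R_bot = 89.19 kΩ.
Fractional drop under load = R_th/(R_th + R_L) = 89.19 / (89.19 + 4400) = 0.01987.
So the output falls by 1.99 %.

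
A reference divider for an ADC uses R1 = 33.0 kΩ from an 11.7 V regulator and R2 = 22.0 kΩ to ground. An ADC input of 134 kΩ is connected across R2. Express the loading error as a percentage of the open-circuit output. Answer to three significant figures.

The divider's output (Thévenin) resistance is R1‖R2 = 13.20 kΩ.
Fractional drop under load = R_th/(R_th + R_L) = 13.20 / (13.20 + 134) = 0.08967.
So the output falls by 8.97 %.

8.97 %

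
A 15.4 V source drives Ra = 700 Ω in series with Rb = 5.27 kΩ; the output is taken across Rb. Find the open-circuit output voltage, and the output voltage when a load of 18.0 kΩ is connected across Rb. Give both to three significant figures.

Unloaded: 13.6 V; loaded: 13.1 V

Open-circuit: V = 15.4 × 5270/(700 + 5270) = 13.6 V.
With the load, Rb becomes Rb‖R_L = 4076 Ω, so V = 15.4 × 4076/4776 = 13.1 V.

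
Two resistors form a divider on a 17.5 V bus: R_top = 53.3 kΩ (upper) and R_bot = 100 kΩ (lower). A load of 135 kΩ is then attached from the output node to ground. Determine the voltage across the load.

The load sits in parallel with R_bot: R_bot‖R_L = (100 × 135) / (100 + 135) = 57.45 kΩ.
V_out = 17.5 × 57.45 / (53.3 + 57.45) = 17.5 × 57.45/110.7 = 9.08 V.
(Unloaded it would have been 11.4 V.)

V_out ≈ 9.08 V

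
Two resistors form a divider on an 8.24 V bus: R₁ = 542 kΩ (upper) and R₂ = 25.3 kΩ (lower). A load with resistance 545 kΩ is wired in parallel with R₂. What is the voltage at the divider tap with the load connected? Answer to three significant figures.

V_out ≈ 0.352 V

The load sits in parallel with R₂: R₂‖R_L = (25.3 × 545) / (25.3 + 545) = 24.18 kΩ.
V_out = 8.24 × 24.18 / (542 + 24.18) = 8.24 × 24.18/566.2 = 0.352 V.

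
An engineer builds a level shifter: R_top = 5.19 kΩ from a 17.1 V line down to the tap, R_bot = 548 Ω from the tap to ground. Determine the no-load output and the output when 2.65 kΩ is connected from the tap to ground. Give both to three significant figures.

Open-circuit: V = 17.1 × 548/(5190 + 548) = 1.63 V.
With the load, R_bot becomes R_bot‖R_L = 454.1 Ω, so V = 17.1 × 454.1/5644 = 1.38 V.

Unloaded: 1.63 V; loaded: 1.38 V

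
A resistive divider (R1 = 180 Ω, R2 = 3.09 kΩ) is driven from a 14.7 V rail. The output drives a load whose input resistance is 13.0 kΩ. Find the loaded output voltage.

V_out ≈ 13.7 V

The load sits in parallel with R2: R2‖R_L = (3090 × 13000) / (3090 + 13000) = 2497 Ω.
V_out = 14.7 × 2497 / (180 + 2497) = 14.7 × 2497/2677 = 13.7 V.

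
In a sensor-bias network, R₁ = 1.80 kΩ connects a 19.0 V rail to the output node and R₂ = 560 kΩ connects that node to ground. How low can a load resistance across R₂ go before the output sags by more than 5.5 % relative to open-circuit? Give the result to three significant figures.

Output resistance R_th = R₁‖R₂ = (1.80 × 560)/561.8 = 1.794 kΩ.
The fractional drop is R_th/(R_th + R_L); requiring this ≤ 0.0550 gives R_L ≥ R_th(1/0.0550 − 1) = 1.794 × 17.18 = 30.8 kΩ.

R_L(min) ≈ 30.8 kΩ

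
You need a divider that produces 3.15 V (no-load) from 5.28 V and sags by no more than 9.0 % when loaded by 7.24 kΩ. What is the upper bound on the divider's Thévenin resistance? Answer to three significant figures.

R_th ≤ 716 Ω

Loading drop = R_th/(R_th + R_L) ≤ 0.0900, so R_th ≤ R_L · ε/(1−ε) = 7.24 kΩ × 0.0900/0.9100 = 716 Ω.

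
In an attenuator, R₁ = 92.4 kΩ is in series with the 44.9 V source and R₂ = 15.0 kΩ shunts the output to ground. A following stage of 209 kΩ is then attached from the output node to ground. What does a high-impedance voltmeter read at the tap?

V_out ≈ 5.91 V

The load sits in parallel with R₂: R₂‖R_L = (15.0 × 209) / (15.0 + 209) = 14.00 kΩ.
V_out = 44.9 × 14.00 / (92.4 + 14.00) = 44.9 × 14.00/106.4 = 5.91 V.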